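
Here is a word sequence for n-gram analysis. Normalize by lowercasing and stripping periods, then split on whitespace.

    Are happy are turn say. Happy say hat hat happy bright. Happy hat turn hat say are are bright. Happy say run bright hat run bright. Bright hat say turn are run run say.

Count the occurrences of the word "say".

6

Scanning the 34 tokens for "say":
  position 5: say
  position 7: say
  position 16: say
  position 21: say
  position 29: say
  position 34: say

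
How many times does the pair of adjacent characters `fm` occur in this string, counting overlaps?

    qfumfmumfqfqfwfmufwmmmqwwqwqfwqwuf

Sliding a length-2 window over the 34 characters (33 positions):
  position 5–6: fm
  position 15–16: fm

2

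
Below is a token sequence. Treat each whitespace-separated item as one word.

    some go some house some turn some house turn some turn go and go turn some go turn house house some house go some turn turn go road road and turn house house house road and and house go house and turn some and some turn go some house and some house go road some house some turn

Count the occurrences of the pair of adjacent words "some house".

6

Scanning the 57 overlapping bigram windows for "some house":
  position 3–4: some house
  position 7–8: some house
  position 21–22: some house
  position 48–49: some house
  position 51–52: some house
  position 55–56: some house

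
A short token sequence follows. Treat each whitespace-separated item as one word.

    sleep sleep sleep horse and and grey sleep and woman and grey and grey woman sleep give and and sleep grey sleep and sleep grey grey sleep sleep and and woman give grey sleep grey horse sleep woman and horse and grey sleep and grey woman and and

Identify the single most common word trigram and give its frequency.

Trigram frequencies (highest first):
  grey sleep and: 3
  and grey sleep: 2
  and grey woman: 2
  and sleep grey: 2
  sleep sleep sleep: 1
  sleep sleep horse: 1
  … (35 more, each ≤ 1)

"grey sleep and", 3 times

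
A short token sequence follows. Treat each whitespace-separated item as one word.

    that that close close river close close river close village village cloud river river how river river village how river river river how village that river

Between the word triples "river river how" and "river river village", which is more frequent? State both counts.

"river river how" (2 vs 1)

"river river how": 2 occurrences
"river river village": 1 occurrence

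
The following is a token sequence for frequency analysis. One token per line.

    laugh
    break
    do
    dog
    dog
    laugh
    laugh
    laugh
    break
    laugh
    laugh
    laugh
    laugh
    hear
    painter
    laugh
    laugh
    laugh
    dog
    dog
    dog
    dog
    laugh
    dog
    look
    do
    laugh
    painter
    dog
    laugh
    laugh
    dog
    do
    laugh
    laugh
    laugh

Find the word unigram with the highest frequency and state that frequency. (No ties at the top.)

"laugh", 18 times

Unigram frequencies (highest first):
  laugh: 18
  dog: 9
  do: 3
  break: 2
  painter: 2
  hear: 1
  … (1 more, each ≤ 1)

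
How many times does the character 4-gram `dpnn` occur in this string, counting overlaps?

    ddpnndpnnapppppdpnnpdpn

Sliding a length-4 window over the 23 characters (20 positions):
  position 2–5: dpnn
  position 6–9: dpnn
  position 16–19: dpnn

3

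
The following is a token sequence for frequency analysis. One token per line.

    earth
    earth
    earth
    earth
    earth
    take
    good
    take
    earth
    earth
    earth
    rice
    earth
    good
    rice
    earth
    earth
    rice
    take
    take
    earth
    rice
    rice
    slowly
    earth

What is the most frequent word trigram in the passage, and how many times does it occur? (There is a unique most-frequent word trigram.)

"earth earth earth", 4 times

Trigram frequencies (highest first):
  earth earth earth: 4
  earth earth rice: 2
  earth earth take: 1
  earth take good: 1
  take good take: 1
  good take earth: 1
  … (13 more, each ≤ 1)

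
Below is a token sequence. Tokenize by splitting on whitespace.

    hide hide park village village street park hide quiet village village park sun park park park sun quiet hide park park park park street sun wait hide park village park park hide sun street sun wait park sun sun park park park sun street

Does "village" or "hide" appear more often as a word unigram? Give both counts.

"village": 5 occurrences
"hide": 6 occurrences

"hide" (6 vs 5)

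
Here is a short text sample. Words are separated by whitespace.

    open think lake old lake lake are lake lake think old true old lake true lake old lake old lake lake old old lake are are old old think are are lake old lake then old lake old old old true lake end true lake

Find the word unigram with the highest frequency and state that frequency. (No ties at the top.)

"lake", 16 times

Unigram frequencies (highest first):
  lake: 16
  old: 14
  are: 5
  true: 4
  think: 3
  open: 1
  … (2 more, each ≤ 1)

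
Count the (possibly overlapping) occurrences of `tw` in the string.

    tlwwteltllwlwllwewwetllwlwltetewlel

0

Sliding a length-2 window over the 35 characters (34 positions):
  (no match at any position)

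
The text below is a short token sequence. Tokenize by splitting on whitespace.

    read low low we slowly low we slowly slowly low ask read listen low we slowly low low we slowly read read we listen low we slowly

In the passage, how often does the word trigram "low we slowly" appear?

5

Scanning the 25 overlapping trigram windows for "low we slowly":
  position 3–5: low we slowly
  position 6–8: low we slowly
  position 14–16: low we slowly
  position 18–20: low we slowly
  position 25–27: low we slowly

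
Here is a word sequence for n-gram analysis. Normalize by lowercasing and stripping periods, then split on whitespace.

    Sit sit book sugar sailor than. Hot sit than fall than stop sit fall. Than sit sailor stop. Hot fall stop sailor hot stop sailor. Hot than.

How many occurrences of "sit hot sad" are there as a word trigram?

0

Scanning the 25 overlapping trigram windows for "sit hot sad":
  (none found)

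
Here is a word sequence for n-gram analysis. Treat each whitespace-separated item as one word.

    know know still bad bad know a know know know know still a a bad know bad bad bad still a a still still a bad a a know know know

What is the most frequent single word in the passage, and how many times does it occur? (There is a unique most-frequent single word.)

Unigram frequencies (highest first):
  know: 11
  a: 8
  bad: 7
  still: 5

"know", 11 times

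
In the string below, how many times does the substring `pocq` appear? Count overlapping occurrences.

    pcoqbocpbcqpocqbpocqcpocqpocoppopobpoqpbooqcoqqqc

Sliding a length-4 window over the 49 characters (46 positions):
  position 12–15: pocq
  position 17–20: pocq
  position 22–25: pocq

3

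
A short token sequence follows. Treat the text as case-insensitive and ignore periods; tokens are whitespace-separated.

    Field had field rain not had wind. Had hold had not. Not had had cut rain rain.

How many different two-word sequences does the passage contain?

15

17 tokens → 16 bigram windows in total.
Repeated bigrams (each contributes count−1 duplicates):
  not had: 2
1 duplicate windows → 16 − 1 = 15 distinct.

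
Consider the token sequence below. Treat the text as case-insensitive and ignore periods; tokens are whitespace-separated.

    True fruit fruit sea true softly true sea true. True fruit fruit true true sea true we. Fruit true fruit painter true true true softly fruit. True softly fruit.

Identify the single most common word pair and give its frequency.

"true true", 4 times

Bigram frequencies (highest first):
  true true: 4
  true fruit: 3
  sea true: 3
  true softly: 3
  fruit true: 3
  fruit fruit: 2
  … (8 more, each ≤ 2)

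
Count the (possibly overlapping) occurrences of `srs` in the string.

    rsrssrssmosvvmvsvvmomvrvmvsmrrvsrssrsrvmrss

Sliding a length-3 window over the 43 characters (41 positions):
  position 2–4: srs
  position 5–7: srs
  position 32–34: srs
  position 35–37: srs

4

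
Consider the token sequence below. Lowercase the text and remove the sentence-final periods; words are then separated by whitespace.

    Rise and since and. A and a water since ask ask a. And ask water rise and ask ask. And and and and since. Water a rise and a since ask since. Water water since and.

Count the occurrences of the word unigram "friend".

0

Scanning the 36 tokens for "friend":
  (none found)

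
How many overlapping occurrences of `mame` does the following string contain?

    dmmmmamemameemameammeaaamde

3

Sliding a length-4 window over the 27 characters (24 positions):
  position 5–8: mame
  position 9–12: mame
  position 14–17: mame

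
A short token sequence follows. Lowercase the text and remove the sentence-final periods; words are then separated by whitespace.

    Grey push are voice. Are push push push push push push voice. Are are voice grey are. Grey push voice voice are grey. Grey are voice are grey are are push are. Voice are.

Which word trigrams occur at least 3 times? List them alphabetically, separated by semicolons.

are voice are; push push push

Trigram counts meeting the condition (at least 3 times):
  are voice are: 3
  push push push: 4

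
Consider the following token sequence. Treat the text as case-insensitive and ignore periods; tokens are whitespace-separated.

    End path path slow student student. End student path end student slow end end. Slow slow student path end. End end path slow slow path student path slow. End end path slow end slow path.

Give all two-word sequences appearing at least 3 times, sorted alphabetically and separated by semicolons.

Bigram counts meeting the condition (at least 3 times):
  end end: 4
  end path: 3
  path slow: 4
  slow end: 3
  student path: 3

end end; end path; path slow; slow end; student path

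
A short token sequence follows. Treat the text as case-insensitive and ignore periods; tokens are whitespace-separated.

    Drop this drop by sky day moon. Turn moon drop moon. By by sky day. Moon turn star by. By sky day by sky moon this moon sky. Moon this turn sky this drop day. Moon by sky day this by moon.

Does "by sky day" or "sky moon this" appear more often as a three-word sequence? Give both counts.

"by sky day" (4 vs 2)

"by sky day": 4 occurrences
"sky moon this": 2 occurrences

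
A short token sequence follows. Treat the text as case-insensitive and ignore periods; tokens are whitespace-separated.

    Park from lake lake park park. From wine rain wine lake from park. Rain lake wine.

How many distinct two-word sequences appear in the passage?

16 tokens → 15 bigram windows in total.
Repeated bigrams (each contributes count−1 duplicates):
  park from: 2
1 duplicate windows → 15 − 1 = 14 distinct.

14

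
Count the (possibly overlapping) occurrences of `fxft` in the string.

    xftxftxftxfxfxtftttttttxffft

0

Sliding a length-4 window over the 28 characters (25 positions):
  (no match at any position)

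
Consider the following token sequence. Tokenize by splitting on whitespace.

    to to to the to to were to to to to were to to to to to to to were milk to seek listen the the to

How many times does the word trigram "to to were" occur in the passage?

Scanning the 25 overlapping trigram windows for "to to were":
  position 5–7: to to were
  position 10–12: to to were
  position 18–20: to to were

3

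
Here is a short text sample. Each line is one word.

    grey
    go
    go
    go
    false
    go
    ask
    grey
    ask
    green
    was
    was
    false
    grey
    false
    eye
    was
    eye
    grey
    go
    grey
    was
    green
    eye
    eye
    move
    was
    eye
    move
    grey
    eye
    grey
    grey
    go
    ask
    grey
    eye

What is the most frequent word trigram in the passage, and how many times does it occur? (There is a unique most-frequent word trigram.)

"go ask grey", 2 times

Trigram frequencies (highest first):
  go ask grey: 2
  grey go go: 1
  go go go: 1
  go go false: 1
  go false go: 1
  false go ask: 1
  … (28 more, each ≤ 1)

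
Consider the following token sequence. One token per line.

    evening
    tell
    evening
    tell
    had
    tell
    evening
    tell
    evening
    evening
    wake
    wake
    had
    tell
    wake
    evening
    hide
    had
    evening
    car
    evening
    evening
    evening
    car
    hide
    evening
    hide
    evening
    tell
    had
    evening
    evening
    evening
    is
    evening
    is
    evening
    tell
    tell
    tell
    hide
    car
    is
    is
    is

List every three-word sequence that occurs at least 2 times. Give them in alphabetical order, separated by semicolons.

evening evening evening; evening is evening; evening tell evening; evening tell had; tell evening tell

Trigram counts meeting the condition (at least 2 times):
  evening evening evening: 2
  evening is evening: 2
  evening tell evening: 2
  evening tell had: 2
  tell evening tell: 2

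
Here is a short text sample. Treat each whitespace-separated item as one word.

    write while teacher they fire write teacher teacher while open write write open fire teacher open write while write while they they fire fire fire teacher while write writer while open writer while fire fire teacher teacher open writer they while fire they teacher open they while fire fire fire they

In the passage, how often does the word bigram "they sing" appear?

Scanning the 50 overlapping bigram windows for "they sing":
  (none found)

0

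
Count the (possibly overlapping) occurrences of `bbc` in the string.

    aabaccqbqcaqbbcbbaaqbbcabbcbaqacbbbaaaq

3

Sliding a length-3 window over the 39 characters (37 positions):
  position 13–15: bbc
  position 21–23: bbc
  position 25–27: bbc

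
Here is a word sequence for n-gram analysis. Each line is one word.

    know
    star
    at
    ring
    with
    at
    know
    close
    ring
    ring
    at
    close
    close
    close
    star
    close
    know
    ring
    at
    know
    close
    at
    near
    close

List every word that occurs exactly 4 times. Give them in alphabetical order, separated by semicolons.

Unigram counts meeting the condition (exactly 4 times):
  know: 4
  ring: 4

know; ring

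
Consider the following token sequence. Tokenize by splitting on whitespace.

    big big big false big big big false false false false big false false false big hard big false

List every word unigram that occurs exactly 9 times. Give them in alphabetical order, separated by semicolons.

big; false

Unigram counts meeting the condition (exactly 9 times):
  big: 9
  false: 9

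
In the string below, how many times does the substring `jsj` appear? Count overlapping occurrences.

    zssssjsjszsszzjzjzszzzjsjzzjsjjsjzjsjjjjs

5

Sliding a length-3 window over the 41 characters (39 positions):
  position 6–8: jsj
  position 23–25: jsj
  position 28–30: jsj
  position 31–33: jsj
  position 35–37: jsj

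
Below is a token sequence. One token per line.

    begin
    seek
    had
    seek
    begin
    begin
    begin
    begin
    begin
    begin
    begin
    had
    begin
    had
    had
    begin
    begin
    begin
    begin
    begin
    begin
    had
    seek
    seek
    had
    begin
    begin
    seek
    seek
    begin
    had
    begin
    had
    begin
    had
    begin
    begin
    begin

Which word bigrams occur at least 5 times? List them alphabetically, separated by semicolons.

Bigram counts meeting the condition (at least 5 times):
  begin begin: 14
  begin had: 6
  had begin: 6

begin begin; begin had; had begin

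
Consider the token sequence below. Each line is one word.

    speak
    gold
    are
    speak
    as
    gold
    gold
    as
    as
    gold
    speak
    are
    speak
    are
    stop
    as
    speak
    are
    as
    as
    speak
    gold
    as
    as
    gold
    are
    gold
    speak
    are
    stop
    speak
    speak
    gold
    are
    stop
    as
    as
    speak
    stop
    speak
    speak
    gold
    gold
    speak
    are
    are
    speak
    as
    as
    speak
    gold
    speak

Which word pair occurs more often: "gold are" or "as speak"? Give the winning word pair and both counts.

"gold are": 3 occurrences
"as speak": 4 occurrences

"as speak" (4 vs 3)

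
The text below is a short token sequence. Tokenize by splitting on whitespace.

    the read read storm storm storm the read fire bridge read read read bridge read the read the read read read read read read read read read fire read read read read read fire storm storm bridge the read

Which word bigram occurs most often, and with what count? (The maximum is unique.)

"read read", 15 times

Bigram frequencies (highest first):
  read read: 15
  the read: 5
  storm storm: 3
  read fire: 3
  bridge read: 2
  read the: 2
  … (8 more, each ≤ 1)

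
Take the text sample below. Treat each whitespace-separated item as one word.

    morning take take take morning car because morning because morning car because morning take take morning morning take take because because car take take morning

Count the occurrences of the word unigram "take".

Scanning the 25 tokens for "take":
  position 2: take
  position 3: take
  position 4: take
  position 14: take
  position 15: take
  position 18: take
  position 19: take
  position 23: take
  position 24: take

9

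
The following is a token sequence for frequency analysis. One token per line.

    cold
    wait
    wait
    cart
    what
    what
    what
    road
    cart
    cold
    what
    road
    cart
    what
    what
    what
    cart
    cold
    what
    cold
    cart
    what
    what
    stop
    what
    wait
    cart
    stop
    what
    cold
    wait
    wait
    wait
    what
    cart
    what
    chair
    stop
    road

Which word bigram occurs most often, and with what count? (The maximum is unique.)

"what what", 5 times

Bigram frequencies (highest first):
  what what: 5
  cart what: 4
  wait wait: 3
  cold wait: 2
  wait cart: 2
  what road: 2
  … (14 more, each ≤ 2)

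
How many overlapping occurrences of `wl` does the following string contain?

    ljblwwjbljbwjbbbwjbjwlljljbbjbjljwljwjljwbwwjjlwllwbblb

3

Sliding a length-2 window over the 55 characters (54 positions):
  position 21–22: wl
  position 34–35: wl
  position 48–49: wl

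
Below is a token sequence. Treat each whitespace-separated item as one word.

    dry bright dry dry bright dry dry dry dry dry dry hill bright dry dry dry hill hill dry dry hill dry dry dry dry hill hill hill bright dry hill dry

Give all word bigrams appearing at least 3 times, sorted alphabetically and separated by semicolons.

bright dry; dry dry; dry hill; hill dry; hill hill

Bigram counts meeting the condition (at least 3 times):
  bright dry: 4
  dry dry: 12
  dry hill: 5
  hill dry: 3
  hill hill: 3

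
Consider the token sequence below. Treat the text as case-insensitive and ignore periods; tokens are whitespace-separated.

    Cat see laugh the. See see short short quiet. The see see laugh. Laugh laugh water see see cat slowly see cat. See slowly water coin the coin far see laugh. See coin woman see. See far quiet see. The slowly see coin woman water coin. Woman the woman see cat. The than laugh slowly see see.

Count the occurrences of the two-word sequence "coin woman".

Scanning the 56 overlapping bigram windows for "coin woman":
  position 33–34: coin woman
  position 43–44: coin woman
  position 46–47: coin woman

3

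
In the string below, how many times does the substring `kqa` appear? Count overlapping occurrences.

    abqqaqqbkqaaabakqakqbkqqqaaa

Sliding a length-3 window over the 28 characters (26 positions):
  position 9–11: kqa
  position 16–18: kqa

2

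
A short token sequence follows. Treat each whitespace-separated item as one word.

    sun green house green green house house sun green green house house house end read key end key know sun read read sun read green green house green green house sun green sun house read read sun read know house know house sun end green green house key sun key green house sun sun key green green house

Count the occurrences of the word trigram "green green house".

6

Scanning the 56 overlapping trigram windows for "green green house":
  position 4–6: green green house
  position 9–11: green green house
  position 25–27: green green house
  position 28–30: green green house
  position 45–47: green green house
  position 56–58: green green house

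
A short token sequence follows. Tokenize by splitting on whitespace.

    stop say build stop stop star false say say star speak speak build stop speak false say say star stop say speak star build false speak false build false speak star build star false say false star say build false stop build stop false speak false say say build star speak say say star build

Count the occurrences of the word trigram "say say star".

Scanning the 53 overlapping trigram windows for "say say star":
  position 8–10: say say star
  position 17–19: say say star
  position 52–54: say say star

3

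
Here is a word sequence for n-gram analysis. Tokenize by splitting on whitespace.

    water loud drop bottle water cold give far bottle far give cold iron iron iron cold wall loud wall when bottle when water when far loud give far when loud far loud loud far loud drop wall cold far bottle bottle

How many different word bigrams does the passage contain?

41 tokens → 40 bigram windows in total.
Repeated bigrams (each contributes count−1 duplicates):
  far loud: 3
  far bottle: 2
  give far: 2
  iron iron: 2
  loud drop: 2
  loud far: 2
7 duplicate windows → 40 − 7 = 33 distinct.

33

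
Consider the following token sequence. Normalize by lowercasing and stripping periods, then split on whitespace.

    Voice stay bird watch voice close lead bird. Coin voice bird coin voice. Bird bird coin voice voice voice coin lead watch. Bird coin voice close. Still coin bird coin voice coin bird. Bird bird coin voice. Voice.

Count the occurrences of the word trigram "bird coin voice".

6

Scanning the 36 overlapping trigram windows for "bird coin voice":
  position 8–10: bird coin voice
  position 11–13: bird coin voice
  position 15–17: bird coin voice
  position 23–25: bird coin voice
  position 29–31: bird coin voice
  position 35–37: bird coin voice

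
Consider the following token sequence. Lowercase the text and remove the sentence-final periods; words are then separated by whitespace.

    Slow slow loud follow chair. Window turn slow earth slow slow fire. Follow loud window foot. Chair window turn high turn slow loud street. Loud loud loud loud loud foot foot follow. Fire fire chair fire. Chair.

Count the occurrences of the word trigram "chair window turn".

Scanning the 35 overlapping trigram windows for "chair window turn":
  position 5–7: chair window turn
  position 17–19: chair window turn

2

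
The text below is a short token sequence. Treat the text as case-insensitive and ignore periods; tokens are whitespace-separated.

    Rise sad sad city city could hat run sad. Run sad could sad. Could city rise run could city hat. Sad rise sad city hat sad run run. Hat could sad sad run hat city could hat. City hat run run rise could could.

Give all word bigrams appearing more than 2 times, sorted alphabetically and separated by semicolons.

Bigram counts meeting the condition (more than 2 times):
  city hat: 3
  sad run: 3

city hat; sad run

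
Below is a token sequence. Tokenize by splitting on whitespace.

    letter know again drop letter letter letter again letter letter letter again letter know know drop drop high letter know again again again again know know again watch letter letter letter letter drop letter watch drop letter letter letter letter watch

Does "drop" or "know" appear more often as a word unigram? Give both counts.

"know" (6 vs 5)

"drop": 5 occurrences
"know": 6 occurrences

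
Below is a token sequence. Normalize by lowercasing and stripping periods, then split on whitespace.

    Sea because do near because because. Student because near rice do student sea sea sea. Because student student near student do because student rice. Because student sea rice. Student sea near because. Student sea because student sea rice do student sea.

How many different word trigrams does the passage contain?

41 tokens → 39 trigram windows in total.
Repeated trigrams (each contributes count−1 duplicates):
  because student sea: 3
  do student sea: 2
  rice do student: 2
  sea because student: 2
  student sea rice: 2
6 duplicate windows → 39 − 6 = 33 distinct.

33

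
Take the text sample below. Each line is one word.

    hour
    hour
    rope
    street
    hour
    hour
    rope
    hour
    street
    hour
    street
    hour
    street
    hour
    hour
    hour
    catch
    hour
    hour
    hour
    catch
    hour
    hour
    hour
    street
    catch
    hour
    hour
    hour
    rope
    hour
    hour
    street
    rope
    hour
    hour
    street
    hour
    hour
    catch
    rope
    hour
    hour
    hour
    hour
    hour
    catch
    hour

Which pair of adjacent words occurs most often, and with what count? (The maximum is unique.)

"hour hour", 17 times

Bigram frequencies (highest first):
  hour hour: 17
  hour street: 6
  street hour: 5
  rope hour: 4
  hour catch: 4
  catch hour: 4
  … (5 more, each ≤ 3)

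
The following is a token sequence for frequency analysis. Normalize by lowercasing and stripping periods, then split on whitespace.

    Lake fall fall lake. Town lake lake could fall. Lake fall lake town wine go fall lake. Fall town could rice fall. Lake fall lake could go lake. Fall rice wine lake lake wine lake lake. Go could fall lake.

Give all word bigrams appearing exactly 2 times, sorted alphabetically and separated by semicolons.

could fall; lake could; lake town; wine lake

Bigram counts meeting the condition (exactly 2 times):
  could fall: 2
  lake could: 2
  lake town: 2
  wine lake: 2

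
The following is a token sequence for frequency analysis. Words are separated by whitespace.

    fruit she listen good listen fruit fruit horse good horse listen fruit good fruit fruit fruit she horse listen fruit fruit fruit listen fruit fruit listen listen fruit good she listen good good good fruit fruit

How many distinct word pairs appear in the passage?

17

36 tokens → 35 bigram windows in total.
Repeated bigrams (each contributes count−1 duplicates):
  fruit fruit: 7
  listen fruit: 5
  fruit good: 2
  fruit listen: 2
  fruit she: 2
  good fruit: 2
  good good: 2
  horse listen: 2
  … (2 more repeated)
18 duplicate windows → 35 − 18 = 17 distinct.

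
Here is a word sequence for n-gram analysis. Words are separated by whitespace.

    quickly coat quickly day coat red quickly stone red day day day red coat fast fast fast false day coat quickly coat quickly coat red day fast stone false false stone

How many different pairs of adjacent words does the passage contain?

21

31 tokens → 30 bigram windows in total.
Repeated bigrams (each contributes count−1 duplicates):
  coat quickly: 3
  quickly coat: 3
  coat red: 2
  day coat: 2
  day day: 2
  fast fast: 2
  red day: 2
9 duplicate windows → 30 − 9 = 21 distinct.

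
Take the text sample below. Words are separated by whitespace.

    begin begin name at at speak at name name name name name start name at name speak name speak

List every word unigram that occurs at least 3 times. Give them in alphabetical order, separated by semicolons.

Unigram counts meeting the condition (at least 3 times):
  at: 4
  name: 9
  speak: 3

at; name; speak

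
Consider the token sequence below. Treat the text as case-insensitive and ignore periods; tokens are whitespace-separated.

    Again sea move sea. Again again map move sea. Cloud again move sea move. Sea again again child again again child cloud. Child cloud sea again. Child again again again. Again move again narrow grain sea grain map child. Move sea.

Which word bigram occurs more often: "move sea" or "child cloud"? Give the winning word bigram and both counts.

"move sea": 5 occurrences
"child cloud": 2 occurrences

"move sea" (5 vs 2)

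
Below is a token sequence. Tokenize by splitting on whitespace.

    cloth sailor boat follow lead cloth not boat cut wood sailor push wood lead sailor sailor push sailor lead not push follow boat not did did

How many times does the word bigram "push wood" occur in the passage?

Scanning the 25 overlapping bigram windows for "push wood":
  position 12–13: push wood

1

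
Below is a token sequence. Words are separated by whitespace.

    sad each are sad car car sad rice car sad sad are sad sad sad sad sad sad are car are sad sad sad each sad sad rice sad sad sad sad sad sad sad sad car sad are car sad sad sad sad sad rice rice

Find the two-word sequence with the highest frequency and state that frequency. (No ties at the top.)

Bigram frequencies (highest first):
  sad sad: 20
  car sad: 4
  are sad: 3
  sad rice: 3
  sad are: 3
  sad each: 2
  … (9 more, each ≤ 2)

"sad sad", 20 times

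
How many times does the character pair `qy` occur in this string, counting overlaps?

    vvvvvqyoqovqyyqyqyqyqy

6

Sliding a length-2 window over the 22 characters (21 positions):
  position 6–7: qy
  position 12–13: qy
  position 15–16: qy
  position 17–18: qy
  position 19–20: qy
  position 21–22: qy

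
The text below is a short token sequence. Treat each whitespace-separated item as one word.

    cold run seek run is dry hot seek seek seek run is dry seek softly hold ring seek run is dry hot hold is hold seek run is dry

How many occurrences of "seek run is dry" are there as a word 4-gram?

4

Scanning the 26 overlapping 4-gram windows for "seek run is dry":
  position 3–6: seek run is dry
  position 10–13: seek run is dry
  position 18–21: seek run is dry
  position 26–29: seek run is dry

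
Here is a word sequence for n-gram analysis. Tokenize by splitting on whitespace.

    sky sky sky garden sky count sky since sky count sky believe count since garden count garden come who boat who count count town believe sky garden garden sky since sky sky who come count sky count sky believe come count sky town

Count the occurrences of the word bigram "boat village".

0

Scanning the 42 overlapping bigram windows for "boat village":
  (none found)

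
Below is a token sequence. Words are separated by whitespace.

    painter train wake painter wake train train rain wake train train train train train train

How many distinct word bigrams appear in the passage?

8

15 tokens → 14 bigram windows in total.
Repeated bigrams (each contributes count−1 duplicates):
  train train: 6
  wake train: 2
6 duplicate windows → 14 − 6 = 8 distinct.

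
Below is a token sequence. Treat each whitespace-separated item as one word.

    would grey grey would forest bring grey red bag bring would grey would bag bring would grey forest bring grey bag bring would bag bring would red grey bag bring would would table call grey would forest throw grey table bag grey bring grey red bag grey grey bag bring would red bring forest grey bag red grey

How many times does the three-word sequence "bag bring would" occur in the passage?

6

Scanning the 56 overlapping trigram windows for "bag bring would":
  position 9–11: bag bring would
  position 14–16: bag bring would
  position 21–23: bag bring would
  position 24–26: bag bring would
  position 29–31: bag bring would
  position 49–51: bag bring would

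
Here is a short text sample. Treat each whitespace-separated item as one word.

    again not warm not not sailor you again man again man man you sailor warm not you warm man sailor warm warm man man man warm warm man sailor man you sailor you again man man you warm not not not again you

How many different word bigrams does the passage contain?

22

43 tokens → 42 bigram windows in total.
Repeated bigrams (each contributes count−1 duplicates):
  man man: 4
  again man: 3
  man you: 3
  not not: 3
  warm man: 3
  warm not: 3
  man sailor: 2
  sailor warm: 2
  … (5 more repeated)
20 duplicate windows → 42 − 20 = 22 distinct.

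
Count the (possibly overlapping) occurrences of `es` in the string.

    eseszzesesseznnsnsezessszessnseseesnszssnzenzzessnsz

Sliding a length-2 window over the 52 characters (51 positions):
  position 1–2: es
  position 3–4: es
  position 7–8: es
  position 9–10: es
  position 21–22: es
  position 26–27: es
  position 31–32: es
  position 34–35: es
  position 47–48: es

9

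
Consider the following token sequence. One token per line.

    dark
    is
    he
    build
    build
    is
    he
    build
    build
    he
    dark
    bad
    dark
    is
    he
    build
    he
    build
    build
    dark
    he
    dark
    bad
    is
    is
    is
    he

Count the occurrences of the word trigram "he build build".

3

Scanning the 25 overlapping trigram windows for "he build build":
  position 3–5: he build build
  position 7–9: he build build
  position 17–19: he build build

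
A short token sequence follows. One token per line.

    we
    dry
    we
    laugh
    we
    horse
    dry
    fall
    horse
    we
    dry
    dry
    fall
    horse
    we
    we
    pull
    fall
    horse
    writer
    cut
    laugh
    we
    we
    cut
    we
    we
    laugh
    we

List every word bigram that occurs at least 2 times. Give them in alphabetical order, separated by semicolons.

dry fall; fall horse; horse we; laugh we; we dry; we laugh; we we

Bigram counts meeting the condition (at least 2 times):
  dry fall: 2
  fall horse: 3
  horse we: 2
  laugh we: 3
  we dry: 2
  we laugh: 2
  we we: 3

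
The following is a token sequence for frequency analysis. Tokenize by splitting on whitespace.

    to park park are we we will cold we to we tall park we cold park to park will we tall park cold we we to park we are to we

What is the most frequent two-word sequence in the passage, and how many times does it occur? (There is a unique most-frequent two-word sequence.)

Bigram frequencies (highest first):
  to park: 3
  we we: 2
  cold we: 2
  we to: 2
  to we: 2
  we tall: 2
  … (15 more, each ≤ 2)

"to park", 3 times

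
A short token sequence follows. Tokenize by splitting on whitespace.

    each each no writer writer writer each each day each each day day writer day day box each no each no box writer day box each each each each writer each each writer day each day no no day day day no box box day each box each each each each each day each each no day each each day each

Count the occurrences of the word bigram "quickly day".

Scanning the 60 overlapping bigram windows for "quickly day":
  (none found)

0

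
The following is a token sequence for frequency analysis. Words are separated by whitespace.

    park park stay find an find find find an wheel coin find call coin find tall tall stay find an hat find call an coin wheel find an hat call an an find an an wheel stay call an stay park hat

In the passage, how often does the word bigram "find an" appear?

5

Scanning the 41 overlapping bigram windows for "find an":
  position 4–5: find an
  position 8–9: find an
  position 19–20: find an
  position 27–28: find an
  position 33–34: find an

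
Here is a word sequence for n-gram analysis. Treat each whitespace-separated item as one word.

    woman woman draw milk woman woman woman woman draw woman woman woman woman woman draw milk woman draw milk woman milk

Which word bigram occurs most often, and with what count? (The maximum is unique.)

"woman woman", 8 times

Bigram frequencies (highest first):
  woman woman: 8
  woman draw: 4
  draw milk: 3
  milk woman: 3
  draw woman: 1
  woman milk: 1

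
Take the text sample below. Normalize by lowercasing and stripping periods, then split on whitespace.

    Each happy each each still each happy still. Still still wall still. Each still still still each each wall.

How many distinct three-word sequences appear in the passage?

16

19 tokens → 17 trigram windows in total.
Repeated trigrams (each contributes count−1 duplicates):
  still still still: 2
1 duplicate windows → 17 − 1 = 16 distinct.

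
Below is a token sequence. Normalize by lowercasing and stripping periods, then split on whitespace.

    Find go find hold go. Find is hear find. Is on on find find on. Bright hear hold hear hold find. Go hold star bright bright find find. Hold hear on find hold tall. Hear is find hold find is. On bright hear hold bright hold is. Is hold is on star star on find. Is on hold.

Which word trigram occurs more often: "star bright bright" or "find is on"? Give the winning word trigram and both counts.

"find is on" (3 vs 1)

"star bright bright": 1 occurrence
"find is on": 3 occurrences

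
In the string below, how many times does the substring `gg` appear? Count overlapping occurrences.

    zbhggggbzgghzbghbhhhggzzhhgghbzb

Sliding a length-2 window over the 32 characters (31 positions):
  position 4–5: gg
  position 5–6: gg
  position 6–7: gg
  position 10–11: gg
  position 21–22: gg
  position 27–28: gg

6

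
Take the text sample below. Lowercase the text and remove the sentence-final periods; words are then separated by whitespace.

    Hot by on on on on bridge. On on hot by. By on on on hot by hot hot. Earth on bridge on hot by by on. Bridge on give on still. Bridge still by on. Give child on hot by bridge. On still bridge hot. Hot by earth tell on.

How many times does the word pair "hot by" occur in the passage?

6

Scanning the 50 overlapping bigram windows for "hot by":
  position 1–2: hot by
  position 10–11: hot by
  position 16–17: hot by
  position 24–25: hot by
  position 40–41: hot by
  position 47–48: hot by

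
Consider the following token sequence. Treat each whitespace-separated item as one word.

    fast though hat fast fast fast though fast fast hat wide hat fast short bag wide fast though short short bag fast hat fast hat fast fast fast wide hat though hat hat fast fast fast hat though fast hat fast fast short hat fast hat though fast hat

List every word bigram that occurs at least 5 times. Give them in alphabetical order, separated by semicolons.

fast fast; fast hat; hat fast

Bigram counts meeting the condition (at least 5 times):
  fast fast: 8
  fast hat: 7
  hat fast: 7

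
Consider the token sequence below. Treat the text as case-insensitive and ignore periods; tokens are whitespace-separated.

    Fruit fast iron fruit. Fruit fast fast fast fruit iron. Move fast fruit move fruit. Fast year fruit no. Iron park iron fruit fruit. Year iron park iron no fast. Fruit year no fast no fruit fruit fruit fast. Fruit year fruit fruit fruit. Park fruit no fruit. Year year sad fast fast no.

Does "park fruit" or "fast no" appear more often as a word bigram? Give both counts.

"park fruit": 1 occurrence
"fast no": 2 occurrences

"fast no" (2 vs 1)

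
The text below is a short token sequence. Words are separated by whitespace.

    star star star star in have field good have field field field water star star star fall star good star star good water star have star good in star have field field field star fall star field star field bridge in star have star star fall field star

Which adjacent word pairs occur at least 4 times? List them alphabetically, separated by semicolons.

Bigram counts meeting the condition (at least 4 times):
  field field: 4
  star star: 7

field field; star star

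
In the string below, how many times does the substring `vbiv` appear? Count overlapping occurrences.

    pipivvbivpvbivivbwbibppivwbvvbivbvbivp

4

Sliding a length-4 window over the 38 characters (35 positions):
  position 6–9: vbiv
  position 11–14: vbiv
  position 29–32: vbiv
  position 34–37: vbiv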